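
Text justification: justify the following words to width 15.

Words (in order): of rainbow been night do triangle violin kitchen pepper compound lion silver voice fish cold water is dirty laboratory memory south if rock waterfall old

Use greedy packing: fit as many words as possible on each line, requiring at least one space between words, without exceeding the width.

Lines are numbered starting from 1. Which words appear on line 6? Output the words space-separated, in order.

Answer: silver voice

Derivation:
Line 1: ['of', 'rainbow', 'been'] (min_width=15, slack=0)
Line 2: ['night', 'do'] (min_width=8, slack=7)
Line 3: ['triangle', 'violin'] (min_width=15, slack=0)
Line 4: ['kitchen', 'pepper'] (min_width=14, slack=1)
Line 5: ['compound', 'lion'] (min_width=13, slack=2)
Line 6: ['silver', 'voice'] (min_width=12, slack=3)
Line 7: ['fish', 'cold', 'water'] (min_width=15, slack=0)
Line 8: ['is', 'dirty'] (min_width=8, slack=7)
Line 9: ['laboratory'] (min_width=10, slack=5)
Line 10: ['memory', 'south', 'if'] (min_width=15, slack=0)
Line 11: ['rock', 'waterfall'] (min_width=14, slack=1)
Line 12: ['old'] (min_width=3, slack=12)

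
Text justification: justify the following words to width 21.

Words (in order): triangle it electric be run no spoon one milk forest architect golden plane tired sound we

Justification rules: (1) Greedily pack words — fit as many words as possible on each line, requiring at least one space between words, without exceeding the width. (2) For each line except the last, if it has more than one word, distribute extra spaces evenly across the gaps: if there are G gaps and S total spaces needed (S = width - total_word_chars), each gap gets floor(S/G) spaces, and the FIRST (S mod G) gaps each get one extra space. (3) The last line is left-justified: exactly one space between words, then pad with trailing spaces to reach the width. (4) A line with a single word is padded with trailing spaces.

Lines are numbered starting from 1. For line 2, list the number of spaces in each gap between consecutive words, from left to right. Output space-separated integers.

Line 1: ['triangle', 'it', 'electric'] (min_width=20, slack=1)
Line 2: ['be', 'run', 'no', 'spoon', 'one'] (min_width=19, slack=2)
Line 3: ['milk', 'forest', 'architect'] (min_width=21, slack=0)
Line 4: ['golden', 'plane', 'tired'] (min_width=18, slack=3)
Line 5: ['sound', 'we'] (min_width=8, slack=13)

Answer: 2 2 1 1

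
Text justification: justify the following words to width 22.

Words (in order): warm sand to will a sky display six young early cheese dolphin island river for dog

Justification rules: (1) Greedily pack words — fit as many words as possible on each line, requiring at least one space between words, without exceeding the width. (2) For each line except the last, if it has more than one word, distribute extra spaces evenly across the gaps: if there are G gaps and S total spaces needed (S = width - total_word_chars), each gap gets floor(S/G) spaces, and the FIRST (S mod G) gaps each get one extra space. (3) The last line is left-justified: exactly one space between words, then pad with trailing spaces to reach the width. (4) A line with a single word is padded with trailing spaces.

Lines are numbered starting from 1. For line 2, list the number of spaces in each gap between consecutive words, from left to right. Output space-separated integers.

Answer: 2 1 1

Derivation:
Line 1: ['warm', 'sand', 'to', 'will', 'a'] (min_width=19, slack=3)
Line 2: ['sky', 'display', 'six', 'young'] (min_width=21, slack=1)
Line 3: ['early', 'cheese', 'dolphin'] (min_width=20, slack=2)
Line 4: ['island', 'river', 'for', 'dog'] (min_width=20, slack=2)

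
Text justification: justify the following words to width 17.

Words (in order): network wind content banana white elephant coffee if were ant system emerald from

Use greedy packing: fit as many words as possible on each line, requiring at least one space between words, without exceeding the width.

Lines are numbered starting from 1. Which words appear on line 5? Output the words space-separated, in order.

Line 1: ['network', 'wind'] (min_width=12, slack=5)
Line 2: ['content', 'banana'] (min_width=14, slack=3)
Line 3: ['white', 'elephant'] (min_width=14, slack=3)
Line 4: ['coffee', 'if', 'were'] (min_width=14, slack=3)
Line 5: ['ant', 'system'] (min_width=10, slack=7)
Line 6: ['emerald', 'from'] (min_width=12, slack=5)

Answer: ant system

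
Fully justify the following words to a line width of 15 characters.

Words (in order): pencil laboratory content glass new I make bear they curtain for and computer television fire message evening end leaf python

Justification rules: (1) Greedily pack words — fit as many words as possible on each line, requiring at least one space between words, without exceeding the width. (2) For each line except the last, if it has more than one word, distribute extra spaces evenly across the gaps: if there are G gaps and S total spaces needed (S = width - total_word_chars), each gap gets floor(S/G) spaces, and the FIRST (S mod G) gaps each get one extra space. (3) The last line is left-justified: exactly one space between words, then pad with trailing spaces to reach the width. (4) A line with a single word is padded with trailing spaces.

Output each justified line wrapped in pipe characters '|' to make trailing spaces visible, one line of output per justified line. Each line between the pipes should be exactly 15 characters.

Answer: |pencil         |
|laboratory     |
|content   glass|
|new I make bear|
|they    curtain|
|for         and|
|computer       |
|television fire|
|message evening|
|end leaf python|

Derivation:
Line 1: ['pencil'] (min_width=6, slack=9)
Line 2: ['laboratory'] (min_width=10, slack=5)
Line 3: ['content', 'glass'] (min_width=13, slack=2)
Line 4: ['new', 'I', 'make', 'bear'] (min_width=15, slack=0)
Line 5: ['they', 'curtain'] (min_width=12, slack=3)
Line 6: ['for', 'and'] (min_width=7, slack=8)
Line 7: ['computer'] (min_width=8, slack=7)
Line 8: ['television', 'fire'] (min_width=15, slack=0)
Line 9: ['message', 'evening'] (min_width=15, slack=0)
Line 10: ['end', 'leaf', 'python'] (min_width=15, slack=0)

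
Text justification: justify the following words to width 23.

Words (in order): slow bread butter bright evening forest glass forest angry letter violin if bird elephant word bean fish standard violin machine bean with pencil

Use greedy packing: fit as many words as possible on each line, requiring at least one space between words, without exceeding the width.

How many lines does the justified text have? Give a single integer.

Line 1: ['slow', 'bread', 'butter'] (min_width=17, slack=6)
Line 2: ['bright', 'evening', 'forest'] (min_width=21, slack=2)
Line 3: ['glass', 'forest', 'angry'] (min_width=18, slack=5)
Line 4: ['letter', 'violin', 'if', 'bird'] (min_width=21, slack=2)
Line 5: ['elephant', 'word', 'bean', 'fish'] (min_width=23, slack=0)
Line 6: ['standard', 'violin', 'machine'] (min_width=23, slack=0)
Line 7: ['bean', 'with', 'pencil'] (min_width=16, slack=7)
Total lines: 7

Answer: 7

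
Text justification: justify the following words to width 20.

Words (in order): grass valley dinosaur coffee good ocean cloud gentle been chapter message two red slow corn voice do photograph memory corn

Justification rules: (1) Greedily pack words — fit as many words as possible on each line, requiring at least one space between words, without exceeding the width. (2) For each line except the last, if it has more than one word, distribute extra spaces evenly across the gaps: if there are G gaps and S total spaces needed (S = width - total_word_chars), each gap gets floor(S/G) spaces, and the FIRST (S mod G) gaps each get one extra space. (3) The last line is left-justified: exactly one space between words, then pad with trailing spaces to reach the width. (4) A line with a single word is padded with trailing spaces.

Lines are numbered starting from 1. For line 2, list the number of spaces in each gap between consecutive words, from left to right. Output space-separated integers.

Line 1: ['grass', 'valley'] (min_width=12, slack=8)
Line 2: ['dinosaur', 'coffee', 'good'] (min_width=20, slack=0)
Line 3: ['ocean', 'cloud', 'gentle'] (min_width=18, slack=2)
Line 4: ['been', 'chapter', 'message'] (min_width=20, slack=0)
Line 5: ['two', 'red', 'slow', 'corn'] (min_width=17, slack=3)
Line 6: ['voice', 'do', 'photograph'] (min_width=19, slack=1)
Line 7: ['memory', 'corn'] (min_width=11, slack=9)

Answer: 1 1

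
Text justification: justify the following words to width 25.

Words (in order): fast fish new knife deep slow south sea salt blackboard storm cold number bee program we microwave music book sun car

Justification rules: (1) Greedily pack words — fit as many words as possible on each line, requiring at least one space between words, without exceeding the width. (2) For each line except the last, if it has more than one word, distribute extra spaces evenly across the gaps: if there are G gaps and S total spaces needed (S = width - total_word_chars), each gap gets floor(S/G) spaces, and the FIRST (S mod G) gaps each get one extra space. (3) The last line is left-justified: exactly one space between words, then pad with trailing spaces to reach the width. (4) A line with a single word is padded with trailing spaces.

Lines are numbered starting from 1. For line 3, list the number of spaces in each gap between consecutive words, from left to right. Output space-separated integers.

Answer: 3 3

Derivation:
Line 1: ['fast', 'fish', 'new', 'knife', 'deep'] (min_width=24, slack=1)
Line 2: ['slow', 'south', 'sea', 'salt'] (min_width=19, slack=6)
Line 3: ['blackboard', 'storm', 'cold'] (min_width=21, slack=4)
Line 4: ['number', 'bee', 'program', 'we'] (min_width=21, slack=4)
Line 5: ['microwave', 'music', 'book', 'sun'] (min_width=24, slack=1)
Line 6: ['car'] (min_width=3, slack=22)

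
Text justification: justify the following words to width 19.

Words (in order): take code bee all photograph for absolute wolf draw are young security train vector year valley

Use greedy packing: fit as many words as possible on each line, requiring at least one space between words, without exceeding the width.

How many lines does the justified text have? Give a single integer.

Answer: 6

Derivation:
Line 1: ['take', 'code', 'bee', 'all'] (min_width=17, slack=2)
Line 2: ['photograph', 'for'] (min_width=14, slack=5)
Line 3: ['absolute', 'wolf', 'draw'] (min_width=18, slack=1)
Line 4: ['are', 'young', 'security'] (min_width=18, slack=1)
Line 5: ['train', 'vector', 'year'] (min_width=17, slack=2)
Line 6: ['valley'] (min_width=6, slack=13)
Total lines: 6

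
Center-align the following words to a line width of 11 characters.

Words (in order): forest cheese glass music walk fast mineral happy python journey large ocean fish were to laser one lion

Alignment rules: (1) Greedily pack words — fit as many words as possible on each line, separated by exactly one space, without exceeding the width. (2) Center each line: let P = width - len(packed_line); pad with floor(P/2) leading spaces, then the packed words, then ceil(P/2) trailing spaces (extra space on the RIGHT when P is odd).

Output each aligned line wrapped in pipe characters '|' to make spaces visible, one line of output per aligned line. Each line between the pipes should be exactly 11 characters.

Line 1: ['forest'] (min_width=6, slack=5)
Line 2: ['cheese'] (min_width=6, slack=5)
Line 3: ['glass', 'music'] (min_width=11, slack=0)
Line 4: ['walk', 'fast'] (min_width=9, slack=2)
Line 5: ['mineral'] (min_width=7, slack=4)
Line 6: ['happy'] (min_width=5, slack=6)
Line 7: ['python'] (min_width=6, slack=5)
Line 8: ['journey'] (min_width=7, slack=4)
Line 9: ['large', 'ocean'] (min_width=11, slack=0)
Line 10: ['fish', 'were'] (min_width=9, slack=2)
Line 11: ['to', 'laser'] (min_width=8, slack=3)
Line 12: ['one', 'lion'] (min_width=8, slack=3)

Answer: |  forest   |
|  cheese   |
|glass music|
| walk fast |
|  mineral  |
|   happy   |
|  python   |
|  journey  |
|large ocean|
| fish were |
| to laser  |
| one lion  |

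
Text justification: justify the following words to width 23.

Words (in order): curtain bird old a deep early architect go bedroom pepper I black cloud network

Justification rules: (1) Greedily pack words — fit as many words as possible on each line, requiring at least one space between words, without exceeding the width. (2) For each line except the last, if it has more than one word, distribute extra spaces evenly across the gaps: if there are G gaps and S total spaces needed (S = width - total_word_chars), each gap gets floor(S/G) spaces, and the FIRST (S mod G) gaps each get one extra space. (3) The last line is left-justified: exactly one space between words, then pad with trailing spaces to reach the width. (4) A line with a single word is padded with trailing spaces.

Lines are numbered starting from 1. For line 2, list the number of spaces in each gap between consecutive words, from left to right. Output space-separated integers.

Answer: 4 3

Derivation:
Line 1: ['curtain', 'bird', 'old', 'a', 'deep'] (min_width=23, slack=0)
Line 2: ['early', 'architect', 'go'] (min_width=18, slack=5)
Line 3: ['bedroom', 'pepper', 'I', 'black'] (min_width=22, slack=1)
Line 4: ['cloud', 'network'] (min_width=13, slack=10)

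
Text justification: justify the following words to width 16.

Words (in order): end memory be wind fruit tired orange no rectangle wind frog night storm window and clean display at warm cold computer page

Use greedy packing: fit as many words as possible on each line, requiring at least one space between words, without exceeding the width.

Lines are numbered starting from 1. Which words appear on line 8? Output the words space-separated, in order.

Line 1: ['end', 'memory', 'be'] (min_width=13, slack=3)
Line 2: ['wind', 'fruit', 'tired'] (min_width=16, slack=0)
Line 3: ['orange', 'no'] (min_width=9, slack=7)
Line 4: ['rectangle', 'wind'] (min_width=14, slack=2)
Line 5: ['frog', 'night', 'storm'] (min_width=16, slack=0)
Line 6: ['window', 'and', 'clean'] (min_width=16, slack=0)
Line 7: ['display', 'at', 'warm'] (min_width=15, slack=1)
Line 8: ['cold', 'computer'] (min_width=13, slack=3)
Line 9: ['page'] (min_width=4, slack=12)

Answer: cold computer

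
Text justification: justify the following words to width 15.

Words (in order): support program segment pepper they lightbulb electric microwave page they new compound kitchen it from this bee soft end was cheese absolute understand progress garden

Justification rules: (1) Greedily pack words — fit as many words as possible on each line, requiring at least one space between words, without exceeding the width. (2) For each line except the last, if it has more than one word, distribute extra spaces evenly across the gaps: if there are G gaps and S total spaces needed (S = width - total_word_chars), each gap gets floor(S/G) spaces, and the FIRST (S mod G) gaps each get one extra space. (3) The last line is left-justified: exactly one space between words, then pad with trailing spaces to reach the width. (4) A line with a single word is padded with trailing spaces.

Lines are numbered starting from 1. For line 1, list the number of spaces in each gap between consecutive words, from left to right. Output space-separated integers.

Line 1: ['support', 'program'] (min_width=15, slack=0)
Line 2: ['segment', 'pepper'] (min_width=14, slack=1)
Line 3: ['they', 'lightbulb'] (min_width=14, slack=1)
Line 4: ['electric'] (min_width=8, slack=7)
Line 5: ['microwave', 'page'] (min_width=14, slack=1)
Line 6: ['they', 'new'] (min_width=8, slack=7)
Line 7: ['compound'] (min_width=8, slack=7)
Line 8: ['kitchen', 'it', 'from'] (min_width=15, slack=0)
Line 9: ['this', 'bee', 'soft'] (min_width=13, slack=2)
Line 10: ['end', 'was', 'cheese'] (min_width=14, slack=1)
Line 11: ['absolute'] (min_width=8, slack=7)
Line 12: ['understand'] (min_width=10, slack=5)
Line 13: ['progress', 'garden'] (min_width=15, slack=0)

Answer: 1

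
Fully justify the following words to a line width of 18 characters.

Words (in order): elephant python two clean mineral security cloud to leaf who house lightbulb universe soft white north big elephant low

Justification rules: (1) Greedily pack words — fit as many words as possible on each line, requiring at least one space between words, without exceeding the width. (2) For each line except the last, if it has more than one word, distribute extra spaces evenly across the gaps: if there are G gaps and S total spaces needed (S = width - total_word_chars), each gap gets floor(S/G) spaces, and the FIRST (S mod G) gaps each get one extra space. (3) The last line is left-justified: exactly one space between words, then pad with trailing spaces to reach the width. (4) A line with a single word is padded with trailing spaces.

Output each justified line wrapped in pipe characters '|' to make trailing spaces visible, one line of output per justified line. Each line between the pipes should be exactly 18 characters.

Line 1: ['elephant', 'python'] (min_width=15, slack=3)
Line 2: ['two', 'clean', 'mineral'] (min_width=17, slack=1)
Line 3: ['security', 'cloud', 'to'] (min_width=17, slack=1)
Line 4: ['leaf', 'who', 'house'] (min_width=14, slack=4)
Line 5: ['lightbulb', 'universe'] (min_width=18, slack=0)
Line 6: ['soft', 'white', 'north'] (min_width=16, slack=2)
Line 7: ['big', 'elephant', 'low'] (min_width=16, slack=2)

Answer: |elephant    python|
|two  clean mineral|
|security  cloud to|
|leaf   who   house|
|lightbulb universe|
|soft  white  north|
|big elephant low  |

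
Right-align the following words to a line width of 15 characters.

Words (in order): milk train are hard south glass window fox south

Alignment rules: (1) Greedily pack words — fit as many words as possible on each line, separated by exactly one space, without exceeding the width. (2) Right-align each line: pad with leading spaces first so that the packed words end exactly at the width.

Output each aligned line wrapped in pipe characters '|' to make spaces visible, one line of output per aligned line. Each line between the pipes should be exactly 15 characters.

Line 1: ['milk', 'train', 'are'] (min_width=14, slack=1)
Line 2: ['hard', 'south'] (min_width=10, slack=5)
Line 3: ['glass', 'window'] (min_width=12, slack=3)
Line 4: ['fox', 'south'] (min_width=9, slack=6)

Answer: | milk train are|
|     hard south|
|   glass window|
|      fox south|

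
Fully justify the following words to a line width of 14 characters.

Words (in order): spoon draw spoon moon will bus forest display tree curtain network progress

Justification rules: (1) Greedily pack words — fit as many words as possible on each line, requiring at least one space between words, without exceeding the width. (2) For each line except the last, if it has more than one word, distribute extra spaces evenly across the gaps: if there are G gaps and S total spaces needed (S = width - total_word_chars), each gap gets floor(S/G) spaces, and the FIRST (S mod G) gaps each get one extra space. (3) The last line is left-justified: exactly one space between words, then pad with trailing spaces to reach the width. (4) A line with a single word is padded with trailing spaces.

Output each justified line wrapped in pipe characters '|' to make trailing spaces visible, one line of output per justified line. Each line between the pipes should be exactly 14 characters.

Line 1: ['spoon', 'draw'] (min_width=10, slack=4)
Line 2: ['spoon', 'moon'] (min_width=10, slack=4)
Line 3: ['will', 'bus'] (min_width=8, slack=6)
Line 4: ['forest', 'display'] (min_width=14, slack=0)
Line 5: ['tree', 'curtain'] (min_width=12, slack=2)
Line 6: ['network'] (min_width=7, slack=7)
Line 7: ['progress'] (min_width=8, slack=6)

Answer: |spoon     draw|
|spoon     moon|
|will       bus|
|forest display|
|tree   curtain|
|network       |
|progress      |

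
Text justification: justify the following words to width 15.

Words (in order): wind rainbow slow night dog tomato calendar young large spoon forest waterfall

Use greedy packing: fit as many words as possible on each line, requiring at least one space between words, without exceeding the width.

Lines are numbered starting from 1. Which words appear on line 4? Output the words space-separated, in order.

Line 1: ['wind', 'rainbow'] (min_width=12, slack=3)
Line 2: ['slow', 'night', 'dog'] (min_width=14, slack=1)
Line 3: ['tomato', 'calendar'] (min_width=15, slack=0)
Line 4: ['young', 'large'] (min_width=11, slack=4)
Line 5: ['spoon', 'forest'] (min_width=12, slack=3)
Line 6: ['waterfall'] (min_width=9, slack=6)

Answer: young large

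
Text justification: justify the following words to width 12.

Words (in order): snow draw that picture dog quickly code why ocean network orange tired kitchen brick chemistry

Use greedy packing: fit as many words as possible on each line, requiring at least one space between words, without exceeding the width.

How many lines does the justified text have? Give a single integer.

Answer: 10

Derivation:
Line 1: ['snow', 'draw'] (min_width=9, slack=3)
Line 2: ['that', 'picture'] (min_width=12, slack=0)
Line 3: ['dog', 'quickly'] (min_width=11, slack=1)
Line 4: ['code', 'why'] (min_width=8, slack=4)
Line 5: ['ocean'] (min_width=5, slack=7)
Line 6: ['network'] (min_width=7, slack=5)
Line 7: ['orange', 'tired'] (min_width=12, slack=0)
Line 8: ['kitchen'] (min_width=7, slack=5)
Line 9: ['brick'] (min_width=5, slack=7)
Line 10: ['chemistry'] (min_width=9, slack=3)
Total lines: 10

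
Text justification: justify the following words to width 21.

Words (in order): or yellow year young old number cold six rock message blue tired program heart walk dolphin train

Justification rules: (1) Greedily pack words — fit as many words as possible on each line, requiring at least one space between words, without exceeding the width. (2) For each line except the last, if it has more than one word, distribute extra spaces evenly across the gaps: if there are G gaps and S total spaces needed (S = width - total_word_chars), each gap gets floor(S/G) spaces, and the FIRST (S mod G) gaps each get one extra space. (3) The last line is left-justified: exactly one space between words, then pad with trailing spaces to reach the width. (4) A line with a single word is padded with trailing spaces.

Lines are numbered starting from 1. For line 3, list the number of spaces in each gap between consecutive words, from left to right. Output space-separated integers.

Answer: 3 3

Derivation:
Line 1: ['or', 'yellow', 'year', 'young'] (min_width=20, slack=1)
Line 2: ['old', 'number', 'cold', 'six'] (min_width=19, slack=2)
Line 3: ['rock', 'message', 'blue'] (min_width=17, slack=4)
Line 4: ['tired', 'program', 'heart'] (min_width=19, slack=2)
Line 5: ['walk', 'dolphin', 'train'] (min_width=18, slack=3)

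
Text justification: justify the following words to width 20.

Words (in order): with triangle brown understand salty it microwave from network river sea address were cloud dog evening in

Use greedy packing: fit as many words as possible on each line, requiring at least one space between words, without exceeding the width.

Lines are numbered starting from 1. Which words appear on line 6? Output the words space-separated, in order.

Answer: dog evening in

Derivation:
Line 1: ['with', 'triangle', 'brown'] (min_width=19, slack=1)
Line 2: ['understand', 'salty', 'it'] (min_width=19, slack=1)
Line 3: ['microwave', 'from'] (min_width=14, slack=6)
Line 4: ['network', 'river', 'sea'] (min_width=17, slack=3)
Line 5: ['address', 'were', 'cloud'] (min_width=18, slack=2)
Line 6: ['dog', 'evening', 'in'] (min_width=14, slack=6)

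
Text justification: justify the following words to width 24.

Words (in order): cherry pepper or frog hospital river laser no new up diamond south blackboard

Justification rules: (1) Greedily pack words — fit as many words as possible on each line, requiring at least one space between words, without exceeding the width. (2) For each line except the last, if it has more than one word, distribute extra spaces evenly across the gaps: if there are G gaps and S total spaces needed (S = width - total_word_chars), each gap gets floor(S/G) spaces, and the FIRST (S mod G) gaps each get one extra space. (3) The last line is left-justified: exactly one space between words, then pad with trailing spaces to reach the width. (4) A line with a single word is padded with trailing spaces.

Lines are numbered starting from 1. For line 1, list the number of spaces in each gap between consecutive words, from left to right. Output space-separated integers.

Line 1: ['cherry', 'pepper', 'or', 'frog'] (min_width=21, slack=3)
Line 2: ['hospital', 'river', 'laser', 'no'] (min_width=23, slack=1)
Line 3: ['new', 'up', 'diamond', 'south'] (min_width=20, slack=4)
Line 4: ['blackboard'] (min_width=10, slack=14)

Answer: 2 2 2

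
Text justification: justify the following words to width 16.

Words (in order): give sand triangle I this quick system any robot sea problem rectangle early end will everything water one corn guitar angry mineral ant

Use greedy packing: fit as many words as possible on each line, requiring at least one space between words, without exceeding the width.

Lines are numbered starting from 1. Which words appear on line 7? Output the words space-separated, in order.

Answer: end will

Derivation:
Line 1: ['give', 'sand'] (min_width=9, slack=7)
Line 2: ['triangle', 'I', 'this'] (min_width=15, slack=1)
Line 3: ['quick', 'system', 'any'] (min_width=16, slack=0)
Line 4: ['robot', 'sea'] (min_width=9, slack=7)
Line 5: ['problem'] (min_width=7, slack=9)
Line 6: ['rectangle', 'early'] (min_width=15, slack=1)
Line 7: ['end', 'will'] (min_width=8, slack=8)
Line 8: ['everything', 'water'] (min_width=16, slack=0)
Line 9: ['one', 'corn', 'guitar'] (min_width=15, slack=1)
Line 10: ['angry', 'mineral'] (min_width=13, slack=3)
Line 11: ['ant'] (min_width=3, slack=13)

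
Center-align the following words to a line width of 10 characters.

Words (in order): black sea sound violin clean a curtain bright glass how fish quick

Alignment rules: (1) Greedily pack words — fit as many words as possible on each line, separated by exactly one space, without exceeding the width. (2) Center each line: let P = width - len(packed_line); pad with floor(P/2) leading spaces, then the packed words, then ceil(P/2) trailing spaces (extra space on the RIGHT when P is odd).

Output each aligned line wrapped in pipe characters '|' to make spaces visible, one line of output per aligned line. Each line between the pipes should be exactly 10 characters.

Line 1: ['black', 'sea'] (min_width=9, slack=1)
Line 2: ['sound'] (min_width=5, slack=5)
Line 3: ['violin'] (min_width=6, slack=4)
Line 4: ['clean', 'a'] (min_width=7, slack=3)
Line 5: ['curtain'] (min_width=7, slack=3)
Line 6: ['bright'] (min_width=6, slack=4)
Line 7: ['glass', 'how'] (min_width=9, slack=1)
Line 8: ['fish', 'quick'] (min_width=10, slack=0)

Answer: |black sea |
|  sound   |
|  violin  |
| clean a  |
| curtain  |
|  bright  |
|glass how |
|fish quick|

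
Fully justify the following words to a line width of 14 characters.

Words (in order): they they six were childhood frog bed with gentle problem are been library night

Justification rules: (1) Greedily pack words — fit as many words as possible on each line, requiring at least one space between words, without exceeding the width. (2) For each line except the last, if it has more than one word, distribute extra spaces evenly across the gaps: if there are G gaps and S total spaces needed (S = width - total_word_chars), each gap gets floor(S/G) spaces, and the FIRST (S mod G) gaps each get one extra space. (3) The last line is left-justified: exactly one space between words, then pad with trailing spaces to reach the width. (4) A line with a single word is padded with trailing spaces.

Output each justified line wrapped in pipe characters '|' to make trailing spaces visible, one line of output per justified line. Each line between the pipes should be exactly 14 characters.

Answer: |they  they six|
|were childhood|
|frog  bed with|
|gentle problem|
|are       been|
|library night |

Derivation:
Line 1: ['they', 'they', 'six'] (min_width=13, slack=1)
Line 2: ['were', 'childhood'] (min_width=14, slack=0)
Line 3: ['frog', 'bed', 'with'] (min_width=13, slack=1)
Line 4: ['gentle', 'problem'] (min_width=14, slack=0)
Line 5: ['are', 'been'] (min_width=8, slack=6)
Line 6: ['library', 'night'] (min_width=13, slack=1)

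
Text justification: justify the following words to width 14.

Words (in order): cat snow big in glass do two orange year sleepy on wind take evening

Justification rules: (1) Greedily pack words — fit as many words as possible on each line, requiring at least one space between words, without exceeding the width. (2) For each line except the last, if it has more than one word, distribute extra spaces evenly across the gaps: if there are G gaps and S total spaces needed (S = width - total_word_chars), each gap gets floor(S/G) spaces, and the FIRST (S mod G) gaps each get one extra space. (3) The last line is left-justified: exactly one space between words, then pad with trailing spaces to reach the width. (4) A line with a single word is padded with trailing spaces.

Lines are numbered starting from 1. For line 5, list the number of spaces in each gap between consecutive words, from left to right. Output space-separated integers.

Answer: 6

Derivation:
Line 1: ['cat', 'snow', 'big'] (min_width=12, slack=2)
Line 2: ['in', 'glass', 'do'] (min_width=11, slack=3)
Line 3: ['two', 'orange'] (min_width=10, slack=4)
Line 4: ['year', 'sleepy', 'on'] (min_width=14, slack=0)
Line 5: ['wind', 'take'] (min_width=9, slack=5)
Line 6: ['evening'] (min_width=7, slack=7)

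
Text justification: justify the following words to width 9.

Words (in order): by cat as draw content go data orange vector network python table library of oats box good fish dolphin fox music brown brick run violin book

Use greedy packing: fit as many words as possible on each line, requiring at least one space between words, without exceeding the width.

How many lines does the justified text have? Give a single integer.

Line 1: ['by', 'cat', 'as'] (min_width=9, slack=0)
Line 2: ['draw'] (min_width=4, slack=5)
Line 3: ['content'] (min_width=7, slack=2)
Line 4: ['go', 'data'] (min_width=7, slack=2)
Line 5: ['orange'] (min_width=6, slack=3)
Line 6: ['vector'] (min_width=6, slack=3)
Line 7: ['network'] (min_width=7, slack=2)
Line 8: ['python'] (min_width=6, slack=3)
Line 9: ['table'] (min_width=5, slack=4)
Line 10: ['library'] (min_width=7, slack=2)
Line 11: ['of', 'oats'] (min_width=7, slack=2)
Line 12: ['box', 'good'] (min_width=8, slack=1)
Line 13: ['fish'] (min_width=4, slack=5)
Line 14: ['dolphin'] (min_width=7, slack=2)
Line 15: ['fox', 'music'] (min_width=9, slack=0)
Line 16: ['brown'] (min_width=5, slack=4)
Line 17: ['brick', 'run'] (min_width=9, slack=0)
Line 18: ['violin'] (min_width=6, slack=3)
Line 19: ['book'] (min_width=4, slack=5)
Total lines: 19

Answer: 19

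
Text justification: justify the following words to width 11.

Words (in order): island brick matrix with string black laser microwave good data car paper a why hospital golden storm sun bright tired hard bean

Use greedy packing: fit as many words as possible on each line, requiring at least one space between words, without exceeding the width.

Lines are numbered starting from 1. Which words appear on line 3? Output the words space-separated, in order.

Answer: matrix with

Derivation:
Line 1: ['island'] (min_width=6, slack=5)
Line 2: ['brick'] (min_width=5, slack=6)
Line 3: ['matrix', 'with'] (min_width=11, slack=0)
Line 4: ['string'] (min_width=6, slack=5)
Line 5: ['black', 'laser'] (min_width=11, slack=0)
Line 6: ['microwave'] (min_width=9, slack=2)
Line 7: ['good', 'data'] (min_width=9, slack=2)
Line 8: ['car', 'paper', 'a'] (min_width=11, slack=0)
Line 9: ['why'] (min_width=3, slack=8)
Line 10: ['hospital'] (min_width=8, slack=3)
Line 11: ['golden'] (min_width=6, slack=5)
Line 12: ['storm', 'sun'] (min_width=9, slack=2)
Line 13: ['bright'] (min_width=6, slack=5)
Line 14: ['tired', 'hard'] (min_width=10, slack=1)
Line 15: ['bean'] (min_width=4, slack=7)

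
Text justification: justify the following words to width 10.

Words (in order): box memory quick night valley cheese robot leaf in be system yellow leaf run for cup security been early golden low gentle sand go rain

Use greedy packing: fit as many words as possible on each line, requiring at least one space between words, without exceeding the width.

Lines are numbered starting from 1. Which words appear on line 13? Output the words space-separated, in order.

Answer: been early

Derivation:
Line 1: ['box', 'memory'] (min_width=10, slack=0)
Line 2: ['quick'] (min_width=5, slack=5)
Line 3: ['night'] (min_width=5, slack=5)
Line 4: ['valley'] (min_width=6, slack=4)
Line 5: ['cheese'] (min_width=6, slack=4)
Line 6: ['robot', 'leaf'] (min_width=10, slack=0)
Line 7: ['in', 'be'] (min_width=5, slack=5)
Line 8: ['system'] (min_width=6, slack=4)
Line 9: ['yellow'] (min_width=6, slack=4)
Line 10: ['leaf', 'run'] (min_width=8, slack=2)
Line 11: ['for', 'cup'] (min_width=7, slack=3)
Line 12: ['security'] (min_width=8, slack=2)
Line 13: ['been', 'early'] (min_width=10, slack=0)
Line 14: ['golden', 'low'] (min_width=10, slack=0)
Line 15: ['gentle'] (min_width=6, slack=4)
Line 16: ['sand', 'go'] (min_width=7, slack=3)
Line 17: ['rain'] (min_width=4, slack=6)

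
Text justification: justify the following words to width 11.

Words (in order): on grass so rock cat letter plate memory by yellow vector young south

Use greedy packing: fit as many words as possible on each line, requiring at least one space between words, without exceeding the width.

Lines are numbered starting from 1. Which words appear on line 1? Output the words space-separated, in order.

Line 1: ['on', 'grass', 'so'] (min_width=11, slack=0)
Line 2: ['rock', 'cat'] (min_width=8, slack=3)
Line 3: ['letter'] (min_width=6, slack=5)
Line 4: ['plate'] (min_width=5, slack=6)
Line 5: ['memory', 'by'] (min_width=9, slack=2)
Line 6: ['yellow'] (min_width=6, slack=5)
Line 7: ['vector'] (min_width=6, slack=5)
Line 8: ['young', 'south'] (min_width=11, slack=0)

Answer: on grass so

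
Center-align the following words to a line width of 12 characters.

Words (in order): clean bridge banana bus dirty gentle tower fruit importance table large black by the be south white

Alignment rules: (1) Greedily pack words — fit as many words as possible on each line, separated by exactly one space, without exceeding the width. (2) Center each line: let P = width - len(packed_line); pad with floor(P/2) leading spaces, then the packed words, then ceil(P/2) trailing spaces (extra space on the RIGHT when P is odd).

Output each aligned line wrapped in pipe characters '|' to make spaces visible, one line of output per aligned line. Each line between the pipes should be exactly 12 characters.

Answer: |clean bridge|
| banana bus |
|dirty gentle|
|tower fruit |
| importance |
|table large |
|black by the|
|  be south  |
|   white    |

Derivation:
Line 1: ['clean', 'bridge'] (min_width=12, slack=0)
Line 2: ['banana', 'bus'] (min_width=10, slack=2)
Line 3: ['dirty', 'gentle'] (min_width=12, slack=0)
Line 4: ['tower', 'fruit'] (min_width=11, slack=1)
Line 5: ['importance'] (min_width=10, slack=2)
Line 6: ['table', 'large'] (min_width=11, slack=1)
Line 7: ['black', 'by', 'the'] (min_width=12, slack=0)
Line 8: ['be', 'south'] (min_width=8, slack=4)
Line 9: ['white'] (min_width=5, slack=7)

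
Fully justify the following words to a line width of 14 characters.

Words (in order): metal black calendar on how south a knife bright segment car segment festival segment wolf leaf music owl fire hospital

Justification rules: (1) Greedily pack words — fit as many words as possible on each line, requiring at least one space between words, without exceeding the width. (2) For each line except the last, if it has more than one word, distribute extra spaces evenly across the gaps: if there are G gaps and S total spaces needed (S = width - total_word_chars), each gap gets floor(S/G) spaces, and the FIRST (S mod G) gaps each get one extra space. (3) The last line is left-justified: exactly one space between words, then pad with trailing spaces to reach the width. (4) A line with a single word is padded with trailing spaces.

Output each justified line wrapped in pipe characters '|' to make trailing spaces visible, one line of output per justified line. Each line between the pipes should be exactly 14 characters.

Line 1: ['metal', 'black'] (min_width=11, slack=3)
Line 2: ['calendar', 'on'] (min_width=11, slack=3)
Line 3: ['how', 'south', 'a'] (min_width=11, slack=3)
Line 4: ['knife', 'bright'] (min_width=12, slack=2)
Line 5: ['segment', 'car'] (min_width=11, slack=3)
Line 6: ['segment'] (min_width=7, slack=7)
Line 7: ['festival'] (min_width=8, slack=6)
Line 8: ['segment', 'wolf'] (min_width=12, slack=2)
Line 9: ['leaf', 'music', 'owl'] (min_width=14, slack=0)
Line 10: ['fire', 'hospital'] (min_width=13, slack=1)

Answer: |metal    black|
|calendar    on|
|how   south  a|
|knife   bright|
|segment    car|
|segment       |
|festival      |
|segment   wolf|
|leaf music owl|
|fire hospital |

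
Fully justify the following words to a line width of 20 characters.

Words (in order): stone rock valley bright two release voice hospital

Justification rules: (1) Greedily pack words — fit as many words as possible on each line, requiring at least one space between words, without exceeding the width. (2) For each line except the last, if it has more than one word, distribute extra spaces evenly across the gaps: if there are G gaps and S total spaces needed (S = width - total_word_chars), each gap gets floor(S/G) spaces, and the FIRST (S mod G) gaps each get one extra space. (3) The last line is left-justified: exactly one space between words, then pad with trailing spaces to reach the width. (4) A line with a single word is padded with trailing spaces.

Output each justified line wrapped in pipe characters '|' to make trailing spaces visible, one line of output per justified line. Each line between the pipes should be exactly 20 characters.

Line 1: ['stone', 'rock', 'valley'] (min_width=17, slack=3)
Line 2: ['bright', 'two', 'release'] (min_width=18, slack=2)
Line 3: ['voice', 'hospital'] (min_width=14, slack=6)

Answer: |stone   rock  valley|
|bright  two  release|
|voice hospital      |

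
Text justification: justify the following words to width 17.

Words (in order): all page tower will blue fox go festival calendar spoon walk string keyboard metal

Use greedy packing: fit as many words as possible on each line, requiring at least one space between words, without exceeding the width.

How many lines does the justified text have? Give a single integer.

Line 1: ['all', 'page', 'tower'] (min_width=14, slack=3)
Line 2: ['will', 'blue', 'fox', 'go'] (min_width=16, slack=1)
Line 3: ['festival', 'calendar'] (min_width=17, slack=0)
Line 4: ['spoon', 'walk', 'string'] (min_width=17, slack=0)
Line 5: ['keyboard', 'metal'] (min_width=14, slack=3)
Total lines: 5

Answer: 5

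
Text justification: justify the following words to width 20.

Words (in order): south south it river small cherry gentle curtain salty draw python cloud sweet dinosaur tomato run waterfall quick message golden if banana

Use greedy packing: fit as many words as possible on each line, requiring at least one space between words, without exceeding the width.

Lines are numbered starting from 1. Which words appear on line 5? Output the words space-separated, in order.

Line 1: ['south', 'south', 'it', 'river'] (min_width=20, slack=0)
Line 2: ['small', 'cherry', 'gentle'] (min_width=19, slack=1)
Line 3: ['curtain', 'salty', 'draw'] (min_width=18, slack=2)
Line 4: ['python', 'cloud', 'sweet'] (min_width=18, slack=2)
Line 5: ['dinosaur', 'tomato', 'run'] (min_width=19, slack=1)
Line 6: ['waterfall', 'quick'] (min_width=15, slack=5)
Line 7: ['message', 'golden', 'if'] (min_width=17, slack=3)
Line 8: ['banana'] (min_width=6, slack=14)

Answer: dinosaur tomato run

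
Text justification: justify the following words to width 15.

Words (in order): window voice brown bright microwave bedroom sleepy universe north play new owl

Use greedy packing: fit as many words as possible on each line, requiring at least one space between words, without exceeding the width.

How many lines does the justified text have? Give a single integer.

Line 1: ['window', 'voice'] (min_width=12, slack=3)
Line 2: ['brown', 'bright'] (min_width=12, slack=3)
Line 3: ['microwave'] (min_width=9, slack=6)
Line 4: ['bedroom', 'sleepy'] (min_width=14, slack=1)
Line 5: ['universe', 'north'] (min_width=14, slack=1)
Line 6: ['play', 'new', 'owl'] (min_width=12, slack=3)
Total lines: 6

Answer: 6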